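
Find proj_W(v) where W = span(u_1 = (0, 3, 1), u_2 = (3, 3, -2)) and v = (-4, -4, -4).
proj_W(v) = (-16/19, -96/19, -16/19)

Set up U = [u_1 | ... | u_2] ∈ R^(3×2). The projector onto W = col(U) is P = U (U^T U)^(-1) U^T.
Compute U^T U =
  [10, 7]
  [7, 22],
and U^T v = (-16, -16).
Solve U^T U · c = U^T v for the coefficients: c = (-80/57, -16/57). The projection is proj_W(v) = U c.
Check: (v - proj_W(v)) · u_1 = 0  (should be 0).
Check: (v - proj_W(v)) · u_2 = 0  (should be 0).
Result: proj_W(v) = (-16/19, -96/19, -16/19).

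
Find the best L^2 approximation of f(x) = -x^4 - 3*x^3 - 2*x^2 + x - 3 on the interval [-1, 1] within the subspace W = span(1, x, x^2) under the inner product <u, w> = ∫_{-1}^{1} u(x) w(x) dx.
g(x) = -20*x^2/7 - 4*x/5 - 102/35

The best approximation g ∈ W is the orthogonal projection of f onto W. Writing g = a_0 + a_1 x + a_2 x^2, the coefficients solve the normal equations G · a = b where
  G_{ij} = <φ_i, φ_j> and b_i = <f, φ_i>, with φ_0 = 1, φ_1 = x, φ_2 = x^2.
G =
  [2, 0, 2/3]
  [0, 2/3, 0]
  [2/3, 0, 2/5],
b = (-116/15, -8/15, -108/35).
Solving gives a_0 = -102/35, a_1 = -4/5, a_2 = -20/7, so
  g(x) = -20*x^2/7 - 4*x/5 - 102/35.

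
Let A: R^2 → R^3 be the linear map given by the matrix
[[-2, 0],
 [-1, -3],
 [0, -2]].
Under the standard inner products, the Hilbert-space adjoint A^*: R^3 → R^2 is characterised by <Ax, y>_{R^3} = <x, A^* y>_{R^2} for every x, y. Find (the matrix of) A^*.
A^* = A^T =
[[-2, -1, 0],
 [0, -3, -2]]

For real matrices with standard dot products, the defining identity <Ax, y> = <x, A^* y> gives (Ax)^T y = x^T (A^*) y, i.e. x^T A^T y = x^T (A^*) y. Since this holds for all x, y, we must have A^* = A^T. Therefore
A^* =
[[-2, -1, 0],
 [0, -3, -2]].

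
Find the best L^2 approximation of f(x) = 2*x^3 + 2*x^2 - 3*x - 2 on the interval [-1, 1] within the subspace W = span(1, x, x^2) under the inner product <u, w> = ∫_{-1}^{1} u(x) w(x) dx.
g(x) = 2*x^2 - 9*x/5 - 2

The best approximation g ∈ W is the orthogonal projection of f onto W. Writing g = a_0 + a_1 x + a_2 x^2, the coefficients solve the normal equations G · a = b where
  G_{ij} = <φ_i, φ_j> and b_i = <f, φ_i>, with φ_0 = 1, φ_1 = x, φ_2 = x^2.
G =
  [2, 0, 2/3]
  [0, 2/3, 0]
  [2/3, 0, 2/5],
b = (-8/3, -6/5, -8/15).
Solving gives a_0 = -2, a_1 = -9/5, a_2 = 2, so
  g(x) = 2*x^2 - 9*x/5 - 2.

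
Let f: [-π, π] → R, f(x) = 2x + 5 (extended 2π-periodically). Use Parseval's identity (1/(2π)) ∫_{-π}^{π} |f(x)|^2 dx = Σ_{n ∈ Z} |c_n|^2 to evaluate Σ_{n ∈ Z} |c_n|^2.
Σ |c_n|^2 = 4π^2/3 + 25

Expand and integrate term by term over [-π, π]:
  ∫ (2x)^2 dx = 4·(2π^3/3); ∫ 2·2·(5)·x dx = 0 (odd integrand); ∫ 5^2 dx = 25·2π.
So (1/(2π)) ∫_{-π}^{π} (2x + 5)^2 dx = 4π^2/3 + 25 = 4π^2/3 + 25.
Parseval ⇒ Σ |c_n|^2 = 4π^2/3 + 25.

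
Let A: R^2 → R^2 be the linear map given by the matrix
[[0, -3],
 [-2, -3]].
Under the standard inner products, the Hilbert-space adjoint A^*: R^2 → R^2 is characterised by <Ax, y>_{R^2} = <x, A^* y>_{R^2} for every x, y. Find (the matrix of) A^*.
A^* = A^T =
[[0, -2],
 [-3, -3]]

For real matrices with standard dot products, the defining identity <Ax, y> = <x, A^* y> gives (Ax)^T y = x^T (A^*) y, i.e. x^T A^T y = x^T (A^*) y. Since this holds for all x, y, we must have A^* = A^T. Therefore
A^* =
[[0, -2],
 [-3, -3]].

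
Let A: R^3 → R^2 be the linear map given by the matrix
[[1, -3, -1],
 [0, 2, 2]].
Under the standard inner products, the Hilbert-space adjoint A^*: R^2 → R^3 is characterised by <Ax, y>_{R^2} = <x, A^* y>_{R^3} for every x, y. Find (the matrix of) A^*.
A^* = A^T =
[[1, 0],
 [-3, 2],
 [-1, 2]]

For real matrices with standard dot products, the defining identity <Ax, y> = <x, A^* y> gives (Ax)^T y = x^T (A^*) y, i.e. x^T A^T y = x^T (A^*) y. Since this holds for all x, y, we must have A^* = A^T. Therefore
A^* =
[[1, 0],
 [-3, 2],
 [-1, 2]].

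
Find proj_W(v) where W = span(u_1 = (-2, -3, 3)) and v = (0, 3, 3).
proj_W(v) = (0, 0, 0)

Set up U = [u_1 | ... | u_1] ∈ R^(3×1). The projector onto W = col(U) is P = U (U^T U)^(-1) U^T.
Compute U^T U =
  [22],
and U^T v = (0).
Solve U^T U · c = U^T v for the coefficients: c = (0). The projection is proj_W(v) = U c.
Check: (v - proj_W(v)) · u_1 = 0  (should be 0).
Result: proj_W(v) = (0, 0, 0).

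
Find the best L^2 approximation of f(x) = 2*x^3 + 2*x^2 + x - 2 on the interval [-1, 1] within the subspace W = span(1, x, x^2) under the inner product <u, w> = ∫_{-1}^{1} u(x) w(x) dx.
g(x) = 2*x^2 + 11*x/5 - 2

The best approximation g ∈ W is the orthogonal projection of f onto W. Writing g = a_0 + a_1 x + a_2 x^2, the coefficients solve the normal equations G · a = b where
  G_{ij} = <φ_i, φ_j> and b_i = <f, φ_i>, with φ_0 = 1, φ_1 = x, φ_2 = x^2.
G =
  [2, 0, 2/3]
  [0, 2/3, 0]
  [2/3, 0, 2/5],
b = (-8/3, 22/15, -8/15).
Solving gives a_0 = -2, a_1 = 11/5, a_2 = 2, so
  g(x) = 2*x^2 + 11*x/5 - 2.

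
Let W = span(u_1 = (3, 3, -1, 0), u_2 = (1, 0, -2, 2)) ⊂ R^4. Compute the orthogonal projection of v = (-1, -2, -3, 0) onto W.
proj_W(v) = (-56/73, -237/146, -171/146, 125/73)

Set up U = [u_1 | ... | u_2] ∈ R^(4×2). The projector onto W = col(U) is P = U (U^T U)^(-1) U^T.
Compute U^T U =
  [19, 5]
  [5, 9],
and U^T v = (-6, 5).
Solve U^T U · c = U^T v for the coefficients: c = (-79/146, 125/146). The projection is proj_W(v) = U c.
Check: (v - proj_W(v)) · u_1 = 0  (should be 0).
Check: (v - proj_W(v)) · u_2 = 0  (should be 0).
Result: proj_W(v) = (-56/73, -237/146, -171/146, 125/73).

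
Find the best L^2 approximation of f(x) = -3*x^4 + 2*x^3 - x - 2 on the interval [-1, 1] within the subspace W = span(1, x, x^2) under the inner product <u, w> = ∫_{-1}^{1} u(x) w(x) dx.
g(x) = -18*x^2/7 + x/5 - 61/35

The best approximation g ∈ W is the orthogonal projection of f onto W. Writing g = a_0 + a_1 x + a_2 x^2, the coefficients solve the normal equations G · a = b where
  G_{ij} = <φ_i, φ_j> and b_i = <f, φ_i>, with φ_0 = 1, φ_1 = x, φ_2 = x^2.
G =
  [2, 0, 2/3]
  [0, 2/3, 0]
  [2/3, 0, 2/5],
b = (-26/5, 2/15, -46/21).
Solving gives a_0 = -61/35, a_1 = 1/5, a_2 = -18/7, so
  g(x) = -18*x^2/7 + x/5 - 61/35.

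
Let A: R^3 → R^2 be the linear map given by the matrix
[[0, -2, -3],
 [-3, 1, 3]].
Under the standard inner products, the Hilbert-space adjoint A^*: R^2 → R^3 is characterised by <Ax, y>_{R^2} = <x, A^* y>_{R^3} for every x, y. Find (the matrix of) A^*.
A^* = A^T =
[[0, -3],
 [-2, 1],
 [-3, 3]]

For real matrices with standard dot products, the defining identity <Ax, y> = <x, A^* y> gives (Ax)^T y = x^T (A^*) y, i.e. x^T A^T y = x^T (A^*) y. Since this holds for all x, y, we must have A^* = A^T. Therefore
A^* =
[[0, -3],
 [-2, 1],
 [-3, 3]].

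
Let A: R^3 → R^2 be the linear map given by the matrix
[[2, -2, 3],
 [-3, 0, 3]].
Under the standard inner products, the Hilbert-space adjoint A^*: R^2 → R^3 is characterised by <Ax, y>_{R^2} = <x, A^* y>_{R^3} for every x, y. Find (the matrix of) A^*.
A^* = A^T =
[[2, -3],
 [-2, 0],
 [3, 3]]

For real matrices with standard dot products, the defining identity <Ax, y> = <x, A^* y> gives (Ax)^T y = x^T (A^*) y, i.e. x^T A^T y = x^T (A^*) y. Since this holds for all x, y, we must have A^* = A^T. Therefore
A^* =
[[2, -3],
 [-2, 0],
 [3, 3]].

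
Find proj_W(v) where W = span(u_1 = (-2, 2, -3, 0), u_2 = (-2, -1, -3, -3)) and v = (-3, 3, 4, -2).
proj_W(v) = (2/15, 13/30, 1/5, 17/30)

Set up U = [u_1 | ... | u_2] ∈ R^(4×2). The projector onto W = col(U) is P = U (U^T U)^(-1) U^T.
Compute U^T U =
  [17, 11]
  [11, 23],
and U^T v = (0, -3).
Solve U^T U · c = U^T v for the coefficients: c = (11/90, -17/90). The projection is proj_W(v) = U c.
Check: (v - proj_W(v)) · u_1 = 0  (should be 0).
Check: (v - proj_W(v)) · u_2 = 0  (should be 0).
Result: proj_W(v) = (2/15, 13/30, 1/5, 17/30).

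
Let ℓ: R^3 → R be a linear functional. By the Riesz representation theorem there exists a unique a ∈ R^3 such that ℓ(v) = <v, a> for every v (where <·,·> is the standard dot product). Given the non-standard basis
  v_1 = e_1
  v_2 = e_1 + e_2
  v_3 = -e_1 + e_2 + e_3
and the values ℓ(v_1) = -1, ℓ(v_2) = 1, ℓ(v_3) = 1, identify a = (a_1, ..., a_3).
a = (-1, 2, -2)

Write a = (a_1, ..., a_3) in the standard basis. For each basis vector v_i, ℓ(v_i) = <v_i, a> is a linear equation in the a_j's. Collect the n equations into a matrix system V a = ℓ, where row i of V is v_i (expressed in the standard basis). Since V is invertible (lower-triangular with 1s on the diagonal, up to permutation), solve by back-substitution:
  V =
[[1, 0, 0],
 [1, 1, 0],
 [-1, 1, 1]]
  V a = (-1, 1, 1)
Solving gives a = (-1, 2, -2).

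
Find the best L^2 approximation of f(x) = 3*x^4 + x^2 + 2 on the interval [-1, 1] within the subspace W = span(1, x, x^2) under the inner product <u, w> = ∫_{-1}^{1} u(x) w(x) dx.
g(x) = 25*x^2/7 + 61/35

The best approximation g ∈ W is the orthogonal projection of f onto W. Writing g = a_0 + a_1 x + a_2 x^2, the coefficients solve the normal equations G · a = b where
  G_{ij} = <φ_i, φ_j> and b_i = <f, φ_i>, with φ_0 = 1, φ_1 = x, φ_2 = x^2.
G =
  [2, 0, 2/3]
  [0, 2/3, 0]
  [2/3, 0, 2/5],
b = (88/15, 0, 272/105).
Solving gives a_0 = 61/35, a_1 = 0, a_2 = 25/7, so
  g(x) = 25*x^2/7 + 61/35.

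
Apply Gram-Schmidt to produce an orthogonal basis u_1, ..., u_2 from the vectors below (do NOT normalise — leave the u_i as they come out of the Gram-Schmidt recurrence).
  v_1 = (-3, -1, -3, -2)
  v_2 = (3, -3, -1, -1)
Orthogonal basis:
  u_1 = (-3, -1, -3, -2)
  u_2 = (66/23, -70/23, -26/23, -25/23)

Apply the Gram-Schmidt recurrence
  u_1 = v_1
  u_i = v_i − Σ_{j<i} ((v_i · u_j) / (u_j · u_j)) · u_j.

Step by step this gives:
  u_1 = (-3, -1, -3, -2)
  u_2 = (66/23, -70/23, -26/23, -25/23)

Orthogonality check:
  u_2 · u_1 = 0 (should be 0)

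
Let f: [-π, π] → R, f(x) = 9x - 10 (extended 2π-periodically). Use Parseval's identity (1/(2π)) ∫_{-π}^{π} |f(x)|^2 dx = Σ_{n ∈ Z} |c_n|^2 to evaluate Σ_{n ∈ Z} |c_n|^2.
Σ |c_n|^2 = 27π^2 + 100

Expand and integrate term by term over [-π, π]:
  ∫ (9x)^2 dx = 81·(2π^3/3); ∫ 2·9·(-10)·x dx = 0 (odd integrand); ∫ (-10)^2 dx = 100·2π.
So (1/(2π)) ∫_{-π}^{π} (9x - 10)^2 dx = 81π^2/3 + 100 = 27π^2 + 100.
Parseval ⇒ Σ |c_n|^2 = 27π^2 + 100.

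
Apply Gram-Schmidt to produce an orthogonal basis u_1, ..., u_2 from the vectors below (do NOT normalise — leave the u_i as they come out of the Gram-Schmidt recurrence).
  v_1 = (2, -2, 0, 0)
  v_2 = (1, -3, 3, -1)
Orthogonal basis:
  u_1 = (2, -2, 0, 0)
  u_2 = (-1, -1, 3, -1)

Apply the Gram-Schmidt recurrence
  u_1 = v_1
  u_i = v_i − Σ_{j<i} ((v_i · u_j) / (u_j · u_j)) · u_j.

Step by step this gives:
  u_1 = (2, -2, 0, 0)
  u_2 = (-1, -1, 3, -1)

Orthogonality check:
  u_2 · u_1 = 0 (should be 0)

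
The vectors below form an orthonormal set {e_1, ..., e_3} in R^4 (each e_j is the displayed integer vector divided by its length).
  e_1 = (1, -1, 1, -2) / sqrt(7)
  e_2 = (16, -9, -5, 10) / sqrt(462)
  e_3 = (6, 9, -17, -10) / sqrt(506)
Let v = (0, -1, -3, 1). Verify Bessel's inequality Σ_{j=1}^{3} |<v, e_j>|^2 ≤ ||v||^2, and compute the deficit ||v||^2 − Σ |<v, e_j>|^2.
Σ |<v, e_j>|^2 = 470/69; ||v||^2 = 11; deficit = 289/69

Write each e_j = u_j / sqrt(<u_j, u_j>) where u_j is the displayed integer vector. Then <v, e_j> = <v, u_j> / sqrt(<u_j, u_j>), so |<v, e_j>|^2 = <v, u_j>^2 / <u_j, u_j>.
Coefficients: <v, e_1> = -4/sqrt(7), <v, e_2> = 34/sqrt(462), <v, e_3> = 32/sqrt(506).
Square and sum: Σ |<v, e_j>|^2 = 470/69.
Compute ||v||^2 = v·v = 11.
Deficit = 11 − 470/69 = 289/69 ≥ 0, confirming Bessel's inequality. (The deficit equals ||v − Σ <v,e_j> e_j||^2, the squared distance from v to span{e_j}.)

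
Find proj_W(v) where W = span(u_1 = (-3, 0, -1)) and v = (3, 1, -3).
proj_W(v) = (9/5, 0, 3/5)

Set up U = [u_1 | ... | u_1] ∈ R^(3×1). The projector onto W = col(U) is P = U (U^T U)^(-1) U^T.
Compute U^T U =
  [10],
and U^T v = (-6).
Solve U^T U · c = U^T v for the coefficients: c = (-3/5). The projection is proj_W(v) = U c.
Check: (v - proj_W(v)) · u_1 = 0  (should be 0).
Result: proj_W(v) = (9/5, 0, 3/5).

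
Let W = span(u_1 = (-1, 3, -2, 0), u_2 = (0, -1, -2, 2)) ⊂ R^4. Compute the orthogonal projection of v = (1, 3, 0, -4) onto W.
proj_W(v) = (-83/125, 411/125, 158/125, -324/125)

Set up U = [u_1 | ... | u_2] ∈ R^(4×2). The projector onto W = col(U) is P = U (U^T U)^(-1) U^T.
Compute U^T U =
  [14, 1]
  [1, 9],
and U^T v = (8, -11).
Solve U^T U · c = U^T v for the coefficients: c = (83/125, -162/125). The projection is proj_W(v) = U c.
Check: (v - proj_W(v)) · u_1 = 0  (should be 0).
Check: (v - proj_W(v)) · u_2 = 0  (should be 0).
Result: proj_W(v) = (-83/125, 411/125, 158/125, -324/125).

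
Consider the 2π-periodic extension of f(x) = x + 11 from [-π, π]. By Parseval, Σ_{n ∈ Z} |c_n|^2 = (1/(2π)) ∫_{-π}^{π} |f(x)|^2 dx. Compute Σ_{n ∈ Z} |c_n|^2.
Σ |c_n|^2 = π^2/3 + 121

Expand and integrate term by term over [-π, π]:
  ∫ (x)^2 dx = 1·(2π^3/3); ∫ 2·1·(11)·x dx = 0 (odd integrand); ∫ 11^2 dx = 121·2π.
So (1/(2π)) ∫_{-π}^{π} (x + 11)^2 dx = 1π^2/3 + 121 = π^2/3 + 121.
Parseval ⇒ Σ |c_n|^2 = π^2/3 + 121.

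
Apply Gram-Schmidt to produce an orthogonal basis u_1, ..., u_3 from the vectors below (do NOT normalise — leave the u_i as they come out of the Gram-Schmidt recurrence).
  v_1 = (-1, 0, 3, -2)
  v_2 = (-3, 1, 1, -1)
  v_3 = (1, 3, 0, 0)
Orthogonal basis:
  u_1 = (-1, 0, 3, -2)
  u_2 = (-17/7, 1, -5/7, 1/7)
  u_3 = (29/26, 38/13, 7/26, -2/13)

Apply the Gram-Schmidt recurrence
  u_1 = v_1
  u_i = v_i − Σ_{j<i} ((v_i · u_j) / (u_j · u_j)) · u_j.

Step by step this gives:
  u_1 = (-1, 0, 3, -2)
  u_2 = (-17/7, 1, -5/7, 1/7)
  u_3 = (29/26, 38/13, 7/26, -2/13)

Orthogonality check:
  u_2 · u_1 = 0 (should be 0)
  u_3 · u_1 = 0 (should be 0)
  u_3 · u_2 = 0 (should be 0)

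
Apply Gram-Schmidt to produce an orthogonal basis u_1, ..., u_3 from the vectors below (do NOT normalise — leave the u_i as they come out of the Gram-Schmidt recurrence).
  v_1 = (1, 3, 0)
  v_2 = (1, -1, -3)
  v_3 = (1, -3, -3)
Orthogonal basis:
  u_1 = (1, 3, 0)
  u_2 = (6/5, -2/5, -3)
  u_3 = (27/53, -9/53, 12/53)

Apply the Gram-Schmidt recurrence
  u_1 = v_1
  u_i = v_i − Σ_{j<i} ((v_i · u_j) / (u_j · u_j)) · u_j.

Step by step this gives:
  u_1 = (1, 3, 0)
  u_2 = (6/5, -2/5, -3)
  u_3 = (27/53, -9/53, 12/53)

Orthogonality check:
  u_2 · u_1 = 0 (should be 0)
  u_3 · u_1 = 0 (should be 0)
  u_3 · u_2 = 0 (should be 0)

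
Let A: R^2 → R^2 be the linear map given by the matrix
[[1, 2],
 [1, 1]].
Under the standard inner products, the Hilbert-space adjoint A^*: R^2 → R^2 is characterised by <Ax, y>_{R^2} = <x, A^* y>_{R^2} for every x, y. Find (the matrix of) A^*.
A^* = A^T =
[[1, 1],
 [2, 1]]

For real matrices with standard dot products, the defining identity <Ax, y> = <x, A^* y> gives (Ax)^T y = x^T (A^*) y, i.e. x^T A^T y = x^T (A^*) y. Since this holds for all x, y, we must have A^* = A^T. Therefore
A^* =
[[1, 1],
 [2, 1]].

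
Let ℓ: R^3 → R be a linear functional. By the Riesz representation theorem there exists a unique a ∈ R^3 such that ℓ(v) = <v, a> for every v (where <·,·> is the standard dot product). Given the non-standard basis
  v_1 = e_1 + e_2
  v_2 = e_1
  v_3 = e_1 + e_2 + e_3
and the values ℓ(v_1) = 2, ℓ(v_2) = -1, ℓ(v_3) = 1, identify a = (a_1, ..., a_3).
a = (-1, 3, -1)

Write a = (a_1, ..., a_3) in the standard basis. For each basis vector v_i, ℓ(v_i) = <v_i, a> is a linear equation in the a_j's. Collect the n equations into a matrix system V a = ℓ, where row i of V is v_i (expressed in the standard basis). Since V is invertible (lower-triangular with 1s on the diagonal, up to permutation), solve by back-substitution:
  V =
[[1, 1, 0],
 [1, 0, 0],
 [1, 1, 1]]
  V a = (2, -1, 1)
Solving gives a = (-1, 3, -1).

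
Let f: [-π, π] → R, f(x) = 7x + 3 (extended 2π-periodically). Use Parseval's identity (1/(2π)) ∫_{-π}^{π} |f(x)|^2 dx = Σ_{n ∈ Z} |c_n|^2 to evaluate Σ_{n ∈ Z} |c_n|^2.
Σ |c_n|^2 = 49π^2/3 + 9

Expand and integrate term by term over [-π, π]:
  ∫ (7x)^2 dx = 49·(2π^3/3); ∫ 2·7·(3)·x dx = 0 (odd integrand); ∫ 3^2 dx = 9·2π.
So (1/(2π)) ∫_{-π}^{π} (7x + 3)^2 dx = 49π^2/3 + 9 = 49π^2/3 + 9.
Parseval ⇒ Σ |c_n|^2 = 49π^2/3 + 9.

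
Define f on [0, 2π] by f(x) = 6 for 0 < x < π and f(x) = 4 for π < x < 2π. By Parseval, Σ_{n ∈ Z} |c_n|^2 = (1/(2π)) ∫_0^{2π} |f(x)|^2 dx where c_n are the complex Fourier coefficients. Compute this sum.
Σ |c_n|^2 = 26

Parseval equates the L^2 energy of f (normalised by 1/(2π)) with the ℓ^2 sum of its Fourier coefficients: (1/(2π)) ∫_0^{2π} |f|^2 = Σ |c_n|^2.
Compute the left side: (1/(2π)) [∫_0^π 6^2 dx + ∫_π^{2π} 4^2 dx] = (1/(2π)) · (36π + 16π) = (36 + 16)/2 = 26.
So Σ_{n ∈ Z} |c_n|^2 = 26.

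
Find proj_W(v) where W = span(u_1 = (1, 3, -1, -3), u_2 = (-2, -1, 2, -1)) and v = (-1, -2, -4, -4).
proj_W(v) = (9/92, 117/92, -9/92, -153/92)

Set up U = [u_1 | ... | u_2] ∈ R^(4×2). The projector onto W = col(U) is P = U (U^T U)^(-1) U^T.
Compute U^T U =
  [20, -4]
  [-4, 10],
and U^T v = (9, 0).
Solve U^T U · c = U^T v for the coefficients: c = (45/92, 9/46). The projection is proj_W(v) = U c.
Check: (v - proj_W(v)) · u_1 = 0  (should be 0).
Check: (v - proj_W(v)) · u_2 = 0  (should be 0).
Result: proj_W(v) = (9/92, 117/92, -9/92, -153/92).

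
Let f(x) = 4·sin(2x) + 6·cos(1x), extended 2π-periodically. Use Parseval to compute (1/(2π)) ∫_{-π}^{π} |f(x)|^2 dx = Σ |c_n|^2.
Σ |c_n|^2 = 26

Expand |f|^2 and use orthogonality of {sin(nx), cos(mx)} on [-π, π]:
  ∫_{-π}^{π} sin(nx)^2 dx = π, ∫ cos(mx)^2 dx = π, and cross terms integrate to 0.
So ∫_{-π}^{π} f(x)^2 dx = 4^2 · π + 6^2 · π = (16 + 36)π.
Divide by 2π: (16 + 36)/2 = 26.
By Parseval, this equals Σ |c_n|^2.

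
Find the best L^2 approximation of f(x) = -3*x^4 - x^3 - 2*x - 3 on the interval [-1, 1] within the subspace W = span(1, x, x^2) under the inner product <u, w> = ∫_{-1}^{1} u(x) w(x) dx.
g(x) = -18*x^2/7 - 13*x/5 - 96/35

The best approximation g ∈ W is the orthogonal projection of f onto W. Writing g = a_0 + a_1 x + a_2 x^2, the coefficients solve the normal equations G · a = b where
  G_{ij} = <φ_i, φ_j> and b_i = <f, φ_i>, with φ_0 = 1, φ_1 = x, φ_2 = x^2.
G =
  [2, 0, 2/3]
  [0, 2/3, 0]
  [2/3, 0, 2/5],
b = (-36/5, -26/15, -20/7).
Solving gives a_0 = -96/35, a_1 = -13/5, a_2 = -18/7, so
  g(x) = -18*x^2/7 - 13*x/5 - 96/35.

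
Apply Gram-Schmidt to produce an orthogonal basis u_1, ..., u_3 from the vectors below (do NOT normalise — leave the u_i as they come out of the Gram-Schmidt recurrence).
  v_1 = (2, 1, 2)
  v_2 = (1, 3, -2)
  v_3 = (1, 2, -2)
Orthogonal basis:
  u_1 = (2, 1, 2)
  u_2 = (7/9, 26/9, -20/9)
  u_3 = (48/125, -36/125, -6/25)

Apply the Gram-Schmidt recurrence
  u_1 = v_1
  u_i = v_i − Σ_{j<i} ((v_i · u_j) / (u_j · u_j)) · u_j.

Step by step this gives:
  u_1 = (2, 1, 2)
  u_2 = (7/9, 26/9, -20/9)
  u_3 = (48/125, -36/125, -6/25)

Orthogonality check:
  u_2 · u_1 = 0 (should be 0)
  u_3 · u_1 = 0 (should be 0)
  u_3 · u_2 = 0 (should be 0)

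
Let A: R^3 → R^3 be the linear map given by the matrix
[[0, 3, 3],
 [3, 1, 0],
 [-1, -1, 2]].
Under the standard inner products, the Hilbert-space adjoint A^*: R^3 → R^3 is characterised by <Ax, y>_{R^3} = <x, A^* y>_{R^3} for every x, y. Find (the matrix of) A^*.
A^* = A^T =
[[0, 3, -1],
 [3, 1, -1],
 [3, 0, 2]]

For real matrices with standard dot products, the defining identity <Ax, y> = <x, A^* y> gives (Ax)^T y = x^T (A^*) y, i.e. x^T A^T y = x^T (A^*) y. Since this holds for all x, y, we must have A^* = A^T. Therefore
A^* =
[[0, 3, -1],
 [3, 1, -1],
 [3, 0, 2]].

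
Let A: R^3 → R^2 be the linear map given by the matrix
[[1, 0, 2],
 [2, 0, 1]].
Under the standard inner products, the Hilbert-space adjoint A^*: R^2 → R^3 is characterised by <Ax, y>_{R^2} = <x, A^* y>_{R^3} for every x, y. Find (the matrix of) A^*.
A^* = A^T =
[[1, 2],
 [0, 0],
 [2, 1]]

For real matrices with standard dot products, the defining identity <Ax, y> = <x, A^* y> gives (Ax)^T y = x^T (A^*) y, i.e. x^T A^T y = x^T (A^*) y. Since this holds for all x, y, we must have A^* = A^T. Therefore
A^* =
[[1, 2],
 [0, 0],
 [2, 1]].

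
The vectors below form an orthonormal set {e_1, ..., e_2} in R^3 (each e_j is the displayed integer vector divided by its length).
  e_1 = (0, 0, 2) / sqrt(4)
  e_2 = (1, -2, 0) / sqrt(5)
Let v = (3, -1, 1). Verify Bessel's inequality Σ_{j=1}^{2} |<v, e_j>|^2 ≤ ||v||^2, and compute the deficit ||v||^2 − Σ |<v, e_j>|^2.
Σ |<v, e_j>|^2 = 6; ||v||^2 = 11; deficit = 5

Write each e_j = u_j / sqrt(<u_j, u_j>) where u_j is the displayed integer vector. Then <v, e_j> = <v, u_j> / sqrt(<u_j, u_j>), so |<v, e_j>|^2 = <v, u_j>^2 / <u_j, u_j>.
Coefficients: <v, e_1> = 2/sqrt(4), <v, e_2> = 5/sqrt(5).
Square and sum: Σ |<v, e_j>|^2 = 6.
Compute ||v||^2 = v·v = 11.
Deficit = 11 − 6 = 5 ≥ 0, confirming Bessel's inequality. (The deficit equals ||v − Σ <v,e_j> e_j||^2, the squared distance from v to span{e_j}.)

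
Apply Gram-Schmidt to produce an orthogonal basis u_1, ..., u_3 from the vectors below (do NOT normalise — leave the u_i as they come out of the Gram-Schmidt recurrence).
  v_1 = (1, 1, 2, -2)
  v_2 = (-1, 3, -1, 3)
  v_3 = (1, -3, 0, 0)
Orthogonal basis:
  u_1 = (1, 1, 2, -2)
  u_2 = (-2/5, 18/5, 1/5, 9/5)
  u_3 = (38/41, -14/41, 22/41, 34/41)

Apply the Gram-Schmidt recurrence
  u_1 = v_1
  u_i = v_i − Σ_{j<i} ((v_i · u_j) / (u_j · u_j)) · u_j.

Step by step this gives:
  u_1 = (1, 1, 2, -2)
  u_2 = (-2/5, 18/5, 1/5, 9/5)
  u_3 = (38/41, -14/41, 22/41, 34/41)

Orthogonality check:
  u_2 · u_1 = 0 (should be 0)
  u_3 · u_1 = 0 (should be 0)
  u_3 · u_2 = 0 (should be 0)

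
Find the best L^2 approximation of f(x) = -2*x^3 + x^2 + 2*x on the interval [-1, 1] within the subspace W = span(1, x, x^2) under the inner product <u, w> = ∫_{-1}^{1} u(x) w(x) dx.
g(x) = x^2 + 4*x/5

The best approximation g ∈ W is the orthogonal projection of f onto W. Writing g = a_0 + a_1 x + a_2 x^2, the coefficients solve the normal equations G · a = b where
  G_{ij} = <φ_i, φ_j> and b_i = <f, φ_i>, with φ_0 = 1, φ_1 = x, φ_2 = x^2.
G =
  [2, 0, 2/3]
  [0, 2/3, 0]
  [2/3, 0, 2/5],
b = (2/3, 8/15, 2/5).
Solving gives a_0 = 0, a_1 = 4/5, a_2 = 1, so
  g(x) = x^2 + 4*x/5.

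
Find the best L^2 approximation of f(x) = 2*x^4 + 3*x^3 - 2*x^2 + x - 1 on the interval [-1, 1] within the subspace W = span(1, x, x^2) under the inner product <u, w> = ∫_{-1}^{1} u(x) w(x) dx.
g(x) = -2*x^2/7 + 14*x/5 - 41/35

The best approximation g ∈ W is the orthogonal projection of f onto W. Writing g = a_0 + a_1 x + a_2 x^2, the coefficients solve the normal equations G · a = b where
  G_{ij} = <φ_i, φ_j> and b_i = <f, φ_i>, with φ_0 = 1, φ_1 = x, φ_2 = x^2.
G =
  [2, 0, 2/3]
  [0, 2/3, 0]
  [2/3, 0, 2/5],
b = (-38/15, 28/15, -94/105).
Solving gives a_0 = -41/35, a_1 = 14/5, a_2 = -2/7, so
  g(x) = -2*x^2/7 + 14*x/5 - 41/35.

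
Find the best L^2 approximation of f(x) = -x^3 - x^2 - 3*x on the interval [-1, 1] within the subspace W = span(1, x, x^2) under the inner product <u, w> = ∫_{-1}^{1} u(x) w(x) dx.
g(x) = -x^2 - 18*x/5

The best approximation g ∈ W is the orthogonal projection of f onto W. Writing g = a_0 + a_1 x + a_2 x^2, the coefficients solve the normal equations G · a = b where
  G_{ij} = <φ_i, φ_j> and b_i = <f, φ_i>, with φ_0 = 1, φ_1 = x, φ_2 = x^2.
G =
  [2, 0, 2/3]
  [0, 2/3, 0]
  [2/3, 0, 2/5],
b = (-2/3, -12/5, -2/5).
Solving gives a_0 = 0, a_1 = -18/5, a_2 = -1, so
  g(x) = -x^2 - 18*x/5.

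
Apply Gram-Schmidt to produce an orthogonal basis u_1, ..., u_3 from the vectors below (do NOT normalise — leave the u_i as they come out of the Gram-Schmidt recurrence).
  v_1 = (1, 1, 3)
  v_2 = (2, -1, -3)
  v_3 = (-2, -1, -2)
Orthogonal basis:
  u_1 = (1, 1, 3)
  u_2 = (30/11, -3/11, -9/11)
  u_3 = (0, -3/10, 1/10)

Apply the Gram-Schmidt recurrence
  u_1 = v_1
  u_i = v_i − Σ_{j<i} ((v_i · u_j) / (u_j · u_j)) · u_j.

Step by step this gives:
  u_1 = (1, 1, 3)
  u_2 = (30/11, -3/11, -9/11)
  u_3 = (0, -3/10, 1/10)

Orthogonality check:
  u_2 · u_1 = 0 (should be 0)
  u_3 · u_1 = 0 (should be 0)
  u_3 · u_2 = 0 (should be 0)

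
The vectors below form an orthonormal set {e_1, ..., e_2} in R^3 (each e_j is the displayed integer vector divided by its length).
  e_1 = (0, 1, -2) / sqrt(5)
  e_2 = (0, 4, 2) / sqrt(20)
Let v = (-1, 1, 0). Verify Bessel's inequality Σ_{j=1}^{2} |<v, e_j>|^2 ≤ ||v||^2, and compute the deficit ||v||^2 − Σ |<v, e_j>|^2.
Σ |<v, e_j>|^2 = 1; ||v||^2 = 2; deficit = 1

Write each e_j = u_j / sqrt(<u_j, u_j>) where u_j is the displayed integer vector. Then <v, e_j> = <v, u_j> / sqrt(<u_j, u_j>), so |<v, e_j>|^2 = <v, u_j>^2 / <u_j, u_j>.
Coefficients: <v, e_1> = 1/sqrt(5), <v, e_2> = 4/sqrt(20).
Square and sum: Σ |<v, e_j>|^2 = 1.
Compute ||v||^2 = v·v = 2.
Deficit = 2 − 1 = 1 ≥ 0, confirming Bessel's inequality. (The deficit equals ||v − Σ <v,e_j> e_j||^2, the squared distance from v to span{e_j}.)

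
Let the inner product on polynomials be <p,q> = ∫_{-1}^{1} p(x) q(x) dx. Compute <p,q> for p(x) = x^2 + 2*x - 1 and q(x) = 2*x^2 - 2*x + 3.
<p,q> = -36/5

Expand the product: p(x)·q(x) = 2*x^4 + 2*x^3 - 3*x^2 + 8*x - 3.
∫_{-1}^{1} of each monomial x^k gives [2/(k+1) if k even, 0 if k odd]. Integrating term-by-term (or equivalently evaluating the antiderivative F(x) = 2*x^5/5 + x^4/2 - x^3 + 4*x^2 - 3*x at the endpoints):
  F(1) − F(−1) = 9/10 − (81/10) = -36/5.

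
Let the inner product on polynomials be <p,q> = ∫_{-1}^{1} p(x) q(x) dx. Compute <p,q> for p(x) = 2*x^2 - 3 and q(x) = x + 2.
<p,q> = -28/3

Expand the product: p(x)·q(x) = 2*x^3 + 4*x^2 - 3*x - 6.
∫_{-1}^{1} of each monomial x^k gives [2/(k+1) if k even, 0 if k odd]. Integrating term-by-term (or equivalently evaluating the antiderivative F(x) = x^4/2 + 4*x^3/3 - 3*x^2/2 - 6*x at the endpoints):
  F(1) − F(−1) = -17/3 − (11/3) = -28/3.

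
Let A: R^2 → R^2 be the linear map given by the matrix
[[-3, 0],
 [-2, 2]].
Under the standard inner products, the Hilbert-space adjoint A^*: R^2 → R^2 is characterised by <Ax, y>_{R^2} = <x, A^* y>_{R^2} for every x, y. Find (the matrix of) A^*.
A^* = A^T =
[[-3, -2],
 [0, 2]]

For real matrices with standard dot products, the defining identity <Ax, y> = <x, A^* y> gives (Ax)^T y = x^T (A^*) y, i.e. x^T A^T y = x^T (A^*) y. Since this holds for all x, y, we must have A^* = A^T. Therefore
A^* =
[[-3, -2],
 [0, 2]].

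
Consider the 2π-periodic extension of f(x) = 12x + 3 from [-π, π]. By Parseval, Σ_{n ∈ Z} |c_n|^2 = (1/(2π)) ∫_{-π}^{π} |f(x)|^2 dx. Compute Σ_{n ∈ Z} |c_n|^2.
Σ |c_n|^2 = 48π^2 + 9

Expand and integrate term by term over [-π, π]:
  ∫ (12x)^2 dx = 144·(2π^3/3); ∫ 2·12·(3)·x dx = 0 (odd integrand); ∫ 3^2 dx = 9·2π.
So (1/(2π)) ∫_{-π}^{π} (12x + 3)^2 dx = 144π^2/3 + 9 = 48π^2 + 9.
Parseval ⇒ Σ |c_n|^2 = 48π^2 + 9.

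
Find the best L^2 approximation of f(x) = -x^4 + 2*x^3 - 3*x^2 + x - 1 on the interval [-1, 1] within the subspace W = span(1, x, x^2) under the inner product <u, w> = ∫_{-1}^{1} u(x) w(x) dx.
g(x) = -27*x^2/7 + 11*x/5 - 32/35

The best approximation g ∈ W is the orthogonal projection of f onto W. Writing g = a_0 + a_1 x + a_2 x^2, the coefficients solve the normal equations G · a = b where
  G_{ij} = <φ_i, φ_j> and b_i = <f, φ_i>, with φ_0 = 1, φ_1 = x, φ_2 = x^2.
G =
  [2, 0, 2/3]
  [0, 2/3, 0]
  [2/3, 0, 2/5],
b = (-22/5, 22/15, -226/105).
Solving gives a_0 = -32/35, a_1 = 11/5, a_2 = -27/7, so
  g(x) = -27*x^2/7 + 11*x/5 - 32/35.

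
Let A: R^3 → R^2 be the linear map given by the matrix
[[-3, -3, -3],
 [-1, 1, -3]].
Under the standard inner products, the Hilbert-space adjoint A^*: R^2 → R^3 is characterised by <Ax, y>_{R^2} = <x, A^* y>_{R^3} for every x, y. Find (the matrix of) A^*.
A^* = A^T =
[[-3, -1],
 [-3, 1],
 [-3, -3]]

For real matrices with standard dot products, the defining identity <Ax, y> = <x, A^* y> gives (Ax)^T y = x^T (A^*) y, i.e. x^T A^T y = x^T (A^*) y. Since this holds for all x, y, we must have A^* = A^T. Therefore
A^* =
[[-3, -1],
 [-3, 1],
 [-3, -3]].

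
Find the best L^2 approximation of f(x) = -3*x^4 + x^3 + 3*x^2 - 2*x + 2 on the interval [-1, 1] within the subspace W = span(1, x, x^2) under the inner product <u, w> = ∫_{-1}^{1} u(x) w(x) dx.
g(x) = 3*x^2/7 - 7*x/5 + 79/35

The best approximation g ∈ W is the orthogonal projection of f onto W. Writing g = a_0 + a_1 x + a_2 x^2, the coefficients solve the normal equations G · a = b where
  G_{ij} = <φ_i, φ_j> and b_i = <f, φ_i>, with φ_0 = 1, φ_1 = x, φ_2 = x^2.
G =
  [2, 0, 2/3]
  [0, 2/3, 0]
  [2/3, 0, 2/5],
b = (24/5, -14/15, 176/105).
Solving gives a_0 = 79/35, a_1 = -7/5, a_2 = 3/7, so
  g(x) = 3*x^2/7 - 7*x/5 + 79/35.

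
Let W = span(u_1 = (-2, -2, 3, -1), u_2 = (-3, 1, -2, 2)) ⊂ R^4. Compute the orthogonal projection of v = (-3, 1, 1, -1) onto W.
proj_W(v) = (-27/11, -7/11, 8/11, 4/11)

Set up U = [u_1 | ... | u_2] ∈ R^(4×2). The projector onto W = col(U) is P = U (U^T U)^(-1) U^T.
Compute U^T U =
  [18, -4]
  [-4, 18],
and U^T v = (8, 6).
Solve U^T U · c = U^T v for the coefficients: c = (6/11, 5/11). The projection is proj_W(v) = U c.
Check: (v - proj_W(v)) · u_1 = 0  (should be 0).
Check: (v - proj_W(v)) · u_2 = 0  (should be 0).
Result: proj_W(v) = (-27/11, -7/11, 8/11, 4/11).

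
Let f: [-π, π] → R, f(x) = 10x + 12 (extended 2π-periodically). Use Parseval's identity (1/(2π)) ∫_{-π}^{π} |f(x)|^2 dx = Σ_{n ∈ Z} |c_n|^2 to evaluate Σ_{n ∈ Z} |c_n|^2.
Σ |c_n|^2 = 100π^2/3 + 144

Expand and integrate term by term over [-π, π]:
  ∫ (10x)^2 dx = 100·(2π^3/3); ∫ 2·10·(12)·x dx = 0 (odd integrand); ∫ 12^2 dx = 144·2π.
So (1/(2π)) ∫_{-π}^{π} (10x + 12)^2 dx = 100π^2/3 + 144 = 100π^2/3 + 144.
Parseval ⇒ Σ |c_n|^2 = 100π^2/3 + 144.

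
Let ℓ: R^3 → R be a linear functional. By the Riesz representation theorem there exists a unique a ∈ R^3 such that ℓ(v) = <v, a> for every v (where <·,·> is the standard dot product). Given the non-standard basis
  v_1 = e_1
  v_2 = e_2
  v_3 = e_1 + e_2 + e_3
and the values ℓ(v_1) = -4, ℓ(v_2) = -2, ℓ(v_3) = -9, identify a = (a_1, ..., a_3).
a = (-4, -2, -3)

Write a = (a_1, ..., a_3) in the standard basis. For each basis vector v_i, ℓ(v_i) = <v_i, a> is a linear equation in the a_j's. Collect the n equations into a matrix system V a = ℓ, where row i of V is v_i (expressed in the standard basis). Since V is invertible (lower-triangular with 1s on the diagonal, up to permutation), solve by back-substitution:
  V =
[[1, 0, 0],
 [0, 1, 0],
 [1, 1, 1]]
  V a = (-4, -2, -9)
Solving gives a = (-4, -2, -3).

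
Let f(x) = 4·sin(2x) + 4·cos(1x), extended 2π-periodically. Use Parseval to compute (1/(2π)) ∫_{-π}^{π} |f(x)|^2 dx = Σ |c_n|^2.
Σ |c_n|^2 = 16

Expand |f|^2 and use orthogonality of {sin(nx), cos(mx)} on [-π, π]:
  ∫_{-π}^{π} sin(nx)^2 dx = π, ∫ cos(mx)^2 dx = π, and cross terms integrate to 0.
So ∫_{-π}^{π} f(x)^2 dx = 4^2 · π + 4^2 · π = (16 + 16)π.
Divide by 2π: (16 + 16)/2 = 16.
By Parseval, this equals Σ |c_n|^2.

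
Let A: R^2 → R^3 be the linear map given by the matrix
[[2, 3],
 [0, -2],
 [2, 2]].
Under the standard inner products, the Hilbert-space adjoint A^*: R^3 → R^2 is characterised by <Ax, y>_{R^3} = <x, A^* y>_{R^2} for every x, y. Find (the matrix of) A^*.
A^* = A^T =
[[2, 0, 2],
 [3, -2, 2]]

For real matrices with standard dot products, the defining identity <Ax, y> = <x, A^* y> gives (Ax)^T y = x^T (A^*) y, i.e. x^T A^T y = x^T (A^*) y. Since this holds for all x, y, we must have A^* = A^T. Therefore
A^* =
[[2, 0, 2],
 [3, -2, 2]].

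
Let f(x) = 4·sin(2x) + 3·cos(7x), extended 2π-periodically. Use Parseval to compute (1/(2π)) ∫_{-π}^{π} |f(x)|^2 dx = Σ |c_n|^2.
Σ |c_n|^2 = 25/2

Expand |f|^2 and use orthogonality of {sin(nx), cos(mx)} on [-π, π]:
  ∫_{-π}^{π} sin(nx)^2 dx = π, ∫ cos(mx)^2 dx = π, and cross terms integrate to 0.
So ∫_{-π}^{π} f(x)^2 dx = 4^2 · π + 3^2 · π = (16 + 9)π.
Divide by 2π: (16 + 9)/2 = 25/2.
By Parseval, this equals Σ |c_n|^2.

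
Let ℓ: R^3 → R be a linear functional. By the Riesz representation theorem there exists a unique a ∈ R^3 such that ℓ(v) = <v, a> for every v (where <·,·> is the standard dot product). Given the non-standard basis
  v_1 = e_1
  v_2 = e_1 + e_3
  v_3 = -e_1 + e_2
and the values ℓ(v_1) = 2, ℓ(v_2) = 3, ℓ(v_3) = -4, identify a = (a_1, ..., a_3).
a = (2, -2, 1)

Write a = (a_1, ..., a_3) in the standard basis. For each basis vector v_i, ℓ(v_i) = <v_i, a> is a linear equation in the a_j's. Collect the n equations into a matrix system V a = ℓ, where row i of V is v_i (expressed in the standard basis). Since V is invertible (lower-triangular with 1s on the diagonal, up to permutation), solve by back-substitution:
  V =
[[1, 0, 0],
 [1, 0, 1],
 [-1, 1, 0]]
  V a = (2, 3, -4)
Solving gives a = (2, -2, 1).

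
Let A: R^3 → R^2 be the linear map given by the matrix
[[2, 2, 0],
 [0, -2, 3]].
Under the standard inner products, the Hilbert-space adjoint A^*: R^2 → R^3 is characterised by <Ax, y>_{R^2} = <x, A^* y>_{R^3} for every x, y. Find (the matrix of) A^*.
A^* = A^T =
[[2, 0],
 [2, -2],
 [0, 3]]

For real matrices with standard dot products, the defining identity <Ax, y> = <x, A^* y> gives (Ax)^T y = x^T (A^*) y, i.e. x^T A^T y = x^T (A^*) y. Since this holds for all x, y, we must have A^* = A^T. Therefore
A^* =
[[2, 0],
 [2, -2],
 [0, 3]].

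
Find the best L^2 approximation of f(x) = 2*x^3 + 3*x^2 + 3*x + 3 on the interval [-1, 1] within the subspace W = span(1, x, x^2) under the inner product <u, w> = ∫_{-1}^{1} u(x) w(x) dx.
g(x) = 3*x^2 + 21*x/5 + 3

The best approximation g ∈ W is the orthogonal projection of f onto W. Writing g = a_0 + a_1 x + a_2 x^2, the coefficients solve the normal equations G · a = b where
  G_{ij} = <φ_i, φ_j> and b_i = <f, φ_i>, with φ_0 = 1, φ_1 = x, φ_2 = x^2.
G =
  [2, 0, 2/3]
  [0, 2/3, 0]
  [2/3, 0, 2/5],
b = (8, 14/5, 16/5).
Solving gives a_0 = 3, a_1 = 21/5, a_2 = 3, so
  g(x) = 3*x^2 + 21*x/5 + 3.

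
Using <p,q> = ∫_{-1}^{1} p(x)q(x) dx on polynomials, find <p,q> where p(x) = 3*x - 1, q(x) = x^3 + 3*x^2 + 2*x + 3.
<p,q> = -14/5

Expand the product: p(x)·q(x) = 3*x^4 + 8*x^3 + 3*x^2 + 7*x - 3.
∫_{-1}^{1} of each monomial x^k gives [2/(k+1) if k even, 0 if k odd]. Integrating term-by-term (or equivalently evaluating the antiderivative F(x) = 3*x^5/5 + 2*x^4 + x^3 + 7*x^2/2 - 3*x at the endpoints):
  F(1) − F(−1) = 41/10 − (69/10) = -14/5.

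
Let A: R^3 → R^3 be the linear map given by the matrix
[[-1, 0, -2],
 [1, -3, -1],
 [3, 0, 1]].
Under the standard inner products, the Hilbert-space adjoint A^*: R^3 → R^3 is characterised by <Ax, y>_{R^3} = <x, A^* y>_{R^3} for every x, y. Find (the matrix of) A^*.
A^* = A^T =
[[-1, 1, 3],
 [0, -3, 0],
 [-2, -1, 1]]

For real matrices with standard dot products, the defining identity <Ax, y> = <x, A^* y> gives (Ax)^T y = x^T (A^*) y, i.e. x^T A^T y = x^T (A^*) y. Since this holds for all x, y, we must have A^* = A^T. Therefore
A^* =
[[-1, 1, 3],
 [0, -3, 0],
 [-2, -1, 1]].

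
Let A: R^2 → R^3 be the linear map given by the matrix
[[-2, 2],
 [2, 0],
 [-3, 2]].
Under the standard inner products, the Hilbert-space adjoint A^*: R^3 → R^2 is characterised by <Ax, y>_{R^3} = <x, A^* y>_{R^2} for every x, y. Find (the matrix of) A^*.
A^* = A^T =
[[-2, 2, -3],
 [2, 0, 2]]

For real matrices with standard dot products, the defining identity <Ax, y> = <x, A^* y> gives (Ax)^T y = x^T (A^*) y, i.e. x^T A^T y = x^T (A^*) y. Since this holds for all x, y, we must have A^* = A^T. Therefore
A^* =
[[-2, 2, -3],
 [2, 0, 2]].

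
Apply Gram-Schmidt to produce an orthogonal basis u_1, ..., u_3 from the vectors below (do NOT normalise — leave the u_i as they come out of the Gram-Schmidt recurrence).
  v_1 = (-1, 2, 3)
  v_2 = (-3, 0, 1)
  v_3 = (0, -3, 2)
Orthogonal basis:
  u_1 = (-1, 2, 3)
  u_2 = (-18/7, -6/7, -2/7)
  u_3 = (9/13, -36/13, 27/13)

Apply the Gram-Schmidt recurrence
  u_1 = v_1
  u_i = v_i − Σ_{j<i} ((v_i · u_j) / (u_j · u_j)) · u_j.

Step by step this gives:
  u_1 = (-1, 2, 3)
  u_2 = (-18/7, -6/7, -2/7)
  u_3 = (9/13, -36/13, 27/13)

Orthogonality check:
  u_2 · u_1 = 0 (should be 0)
  u_3 · u_1 = 0 (should be 0)
  u_3 · u_2 = 0 (should be 0)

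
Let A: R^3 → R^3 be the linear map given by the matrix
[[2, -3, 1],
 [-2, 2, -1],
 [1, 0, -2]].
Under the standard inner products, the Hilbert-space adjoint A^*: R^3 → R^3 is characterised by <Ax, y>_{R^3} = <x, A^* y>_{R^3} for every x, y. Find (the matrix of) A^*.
A^* = A^T =
[[2, -2, 1],
 [-3, 2, 0],
 [1, -1, -2]]

For real matrices with standard dot products, the defining identity <Ax, y> = <x, A^* y> gives (Ax)^T y = x^T (A^*) y, i.e. x^T A^T y = x^T (A^*) y. Since this holds for all x, y, we must have A^* = A^T. Therefore
A^* =
[[2, -2, 1],
 [-3, 2, 0],
 [1, -1, -2]].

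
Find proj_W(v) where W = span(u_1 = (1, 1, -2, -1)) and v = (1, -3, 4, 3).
proj_W(v) = (-13/7, -13/7, 26/7, 13/7)

Set up U = [u_1 | ... | u_1] ∈ R^(4×1). The projector onto W = col(U) is P = U (U^T U)^(-1) U^T.
Compute U^T U =
  [7],
and U^T v = (-13).
Solve U^T U · c = U^T v for the coefficients: c = (-13/7). The projection is proj_W(v) = U c.
Check: (v - proj_W(v)) · u_1 = 0  (should be 0).
Result: proj_W(v) = (-13/7, -13/7, 26/7, 13/7).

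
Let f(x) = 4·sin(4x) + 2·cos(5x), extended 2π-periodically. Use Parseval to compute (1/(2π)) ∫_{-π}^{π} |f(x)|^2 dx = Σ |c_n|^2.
Σ |c_n|^2 = 10

Expand |f|^2 and use orthogonality of {sin(nx), cos(mx)} on [-π, π]:
  ∫_{-π}^{π} sin(nx)^2 dx = π, ∫ cos(mx)^2 dx = π, and cross terms integrate to 0.
So ∫_{-π}^{π} f(x)^2 dx = 4^2 · π + 2^2 · π = (16 + 4)π.
Divide by 2π: (16 + 4)/2 = 10.
By Parseval, this equals Σ |c_n|^2.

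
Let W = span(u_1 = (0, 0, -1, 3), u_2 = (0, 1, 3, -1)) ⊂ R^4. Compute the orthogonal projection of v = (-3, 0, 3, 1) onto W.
proj_W(v) = (0, 40/37, 96/37, 32/37)

Set up U = [u_1 | ... | u_2] ∈ R^(4×2). The projector onto W = col(U) is P = U (U^T U)^(-1) U^T.
Compute U^T U =
  [10, -6]
  [-6, 11],
and U^T v = (0, 8).
Solve U^T U · c = U^T v for the coefficients: c = (24/37, 40/37). The projection is proj_W(v) = U c.
Check: (v - proj_W(v)) · u_1 = 0  (should be 0).
Check: (v - proj_W(v)) · u_2 = 0  (should be 0).
Result: proj_W(v) = (0, 40/37, 96/37, 32/37).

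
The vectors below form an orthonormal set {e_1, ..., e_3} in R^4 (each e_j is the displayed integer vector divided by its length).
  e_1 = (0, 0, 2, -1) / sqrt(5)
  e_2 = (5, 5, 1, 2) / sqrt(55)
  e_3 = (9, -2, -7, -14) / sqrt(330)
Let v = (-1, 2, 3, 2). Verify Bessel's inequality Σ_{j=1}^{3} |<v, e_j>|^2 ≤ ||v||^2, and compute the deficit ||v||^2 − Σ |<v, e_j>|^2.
Σ |<v, e_j>|^2 = 262/15; ||v||^2 = 18; deficit = 8/15

Write each e_j = u_j / sqrt(<u_j, u_j>) where u_j is the displayed integer vector. Then <v, e_j> = <v, u_j> / sqrt(<u_j, u_j>), so |<v, e_j>|^2 = <v, u_j>^2 / <u_j, u_j>.
Coefficients: <v, e_1> = 4/sqrt(5), <v, e_2> = 12/sqrt(55), <v, e_3> = -62/sqrt(330).
Square and sum: Σ |<v, e_j>|^2 = 262/15.
Compute ||v||^2 = v·v = 18.
Deficit = 18 − 262/15 = 8/15 ≥ 0, confirming Bessel's inequality. (The deficit equals ||v − Σ <v,e_j> e_j||^2, the squared distance from v to span{e_j}.)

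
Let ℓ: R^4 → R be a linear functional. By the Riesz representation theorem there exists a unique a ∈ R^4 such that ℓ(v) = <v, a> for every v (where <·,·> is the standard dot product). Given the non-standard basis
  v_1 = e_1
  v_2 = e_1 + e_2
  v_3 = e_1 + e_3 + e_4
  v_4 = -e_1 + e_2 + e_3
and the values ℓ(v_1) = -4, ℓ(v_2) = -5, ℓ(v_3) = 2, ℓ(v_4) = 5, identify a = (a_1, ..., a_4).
a = (-4, -1, 2, 4)

Write a = (a_1, ..., a_4) in the standard basis. For each basis vector v_i, ℓ(v_i) = <v_i, a> is a linear equation in the a_j's. Collect the n equations into a matrix system V a = ℓ, where row i of V is v_i (expressed in the standard basis). Since V is invertible (lower-triangular with 1s on the diagonal, up to permutation), solve by back-substitution:
  V =
[[1, 0, 0, 0],
 [1, 1, 0, 0],
 [1, 0, 1, 1],
 [-1, 1, 1, 0]]
  V a = (-4, -5, 2, 5)
Solving gives a = (-4, -1, 2, 4).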